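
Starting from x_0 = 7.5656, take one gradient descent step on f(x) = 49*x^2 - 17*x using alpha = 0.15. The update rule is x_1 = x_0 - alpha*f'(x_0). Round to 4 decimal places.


We compute the gradient at x_0 and apply the update.
f'(x) = 98*x - 17
f'(7.5656) = 98*7.5656 - 17 = 724.4288
x_1 = 7.5656 - 0.15*724.4288 = -101.0987


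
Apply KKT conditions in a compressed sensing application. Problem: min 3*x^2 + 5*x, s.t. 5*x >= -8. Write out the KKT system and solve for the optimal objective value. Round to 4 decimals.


Step 1: Try lambda = 0 (constraint inactive).
Stationarity: 2*3*x + 5 = 0
x* = -5/(2*3) = -5/6 = -0.8333 (rounded; the exact value -5/6 is used below)
Check constraint: 5*-0.8333 = -4.1665 >= -8 -- satisfied.
Step 2: Compute optimal value.
f(x*) = 3*(-5/6)^2 + 5*(-5/6) = -2.0833


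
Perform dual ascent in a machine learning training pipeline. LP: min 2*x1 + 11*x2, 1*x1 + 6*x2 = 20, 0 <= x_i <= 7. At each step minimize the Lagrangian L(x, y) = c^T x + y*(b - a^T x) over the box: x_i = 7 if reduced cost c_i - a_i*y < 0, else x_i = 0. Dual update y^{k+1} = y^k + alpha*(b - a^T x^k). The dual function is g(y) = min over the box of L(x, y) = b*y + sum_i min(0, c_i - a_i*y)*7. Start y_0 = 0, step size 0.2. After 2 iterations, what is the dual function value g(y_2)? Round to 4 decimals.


Dual ascent for LP: min 2*x1 + 11*x2, 1*x1 + 6*x2 = 20, 0 <= x_i <= 7
Step 1: y^k = 0.0, reduced costs: (2.0, 11.0)
  x^k = (0.0, 0.0), subgradient = b - a^T x = 20.0
  y^{k+1} = 0.0 + 0.2*20.0 = 4.0
Step 2: y^k = 4.0, reduced costs: (-2.0, -13.0)
  x^k = (7.0, 7.0), subgradient = b - a^T x = -29.0
  y^{k+1} = 4.0 + 0.2*-29.0 = -1.8
Dual objective at y_2 = -1.8: reduced costs (3.8, 21.8), box minimizer x = (0.0, 0.0)
g(y_2) = b*y + (c1 - a1*y)*x1 + (c2 - a2*y)*x2 = 20*(-1.8) + 3.8*0.0 + 21.8*0.0 = -36.0 + 0.0 + 0.0 = -36.0


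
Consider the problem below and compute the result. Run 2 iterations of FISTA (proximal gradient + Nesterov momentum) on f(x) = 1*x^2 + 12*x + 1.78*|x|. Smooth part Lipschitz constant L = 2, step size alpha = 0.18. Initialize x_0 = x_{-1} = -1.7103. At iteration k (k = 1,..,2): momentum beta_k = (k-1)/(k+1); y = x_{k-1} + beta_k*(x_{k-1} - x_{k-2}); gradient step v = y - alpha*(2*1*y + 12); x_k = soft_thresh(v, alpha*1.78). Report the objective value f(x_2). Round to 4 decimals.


FISTA on f(x) = 1*x^2 + 12*x + 1.78*|x|
L = 2, alpha = 0.18
Iteration 1: beta = 0.0, y = -1.7103 + 0.0*(-1.7103 + 1.7103) = -1.7103
  grad(y) = 8.5794, v = y - alpha*grad = -3.2546
  prox(v) = soft_thresh(-3.2546, 0.3204) = -2.9342
Iteration 2: beta = 0.3333, y = -2.9342 + 0.3333*(-2.9342 + 1.7103) = -3.3422
  grad(y) = 5.3157, v = y - alpha*grad = -4.299
  prox(v) = soft_thresh(-4.299, 0.3204) = -3.9786
f(x_2) = 1*(-3.9786)^2 + 12*(-3.9786) + 1.78*|-3.9786| = -24.832


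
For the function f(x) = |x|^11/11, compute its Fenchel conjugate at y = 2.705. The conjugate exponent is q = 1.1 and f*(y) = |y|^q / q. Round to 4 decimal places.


The conjugate exponent q satisfies 1/p + 1/q = 1.
p = 11, so q = 11/(11 - 1) = 1.1
|y|^q = 2.705^1.1 = 2.988
f*(2.705) = 2.988 / 1.1 = 2.7164


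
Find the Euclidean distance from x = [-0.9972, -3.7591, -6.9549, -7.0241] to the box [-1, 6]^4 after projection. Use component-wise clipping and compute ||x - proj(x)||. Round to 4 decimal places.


Project each component onto [-1, 6].
clip(-0.9972) = -0.9972, clip(-3.7591) = -1.0, clip(-6.9549) = -1.0, clip(-7.0241) = -1.0
Projection = [-0.9972, -1.0, -1.0, -1.0]
Squared diffs: [0.0, 7.6126, 35.4608, 36.2898]
Distance = sqrt(79.3632) = 8.9086


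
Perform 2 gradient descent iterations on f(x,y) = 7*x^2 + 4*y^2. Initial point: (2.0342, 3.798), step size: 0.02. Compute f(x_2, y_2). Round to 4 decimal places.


Gradient descent on f(x,y) = 7*x^2 + 4*y^2.
Starting point: (2.0342, 3.798), alpha = 0.02
Step 1: grad_x = 2*7*2.0342 = 28.4788, grad_y = 2*4*3.798 = 30.384
  x_1 = 2.0342 - 0.02*28.4788 = 1.4646
  y_1 = 3.798 - 0.02*30.384 = 3.1903
Step 2: grad_x = 2*7*1.4646 = 20.5047, grad_y = 2*4*3.1903 = 25.5226
  x_2 = 1.4646 - 0.02*20.5047 = 1.0545
  y_2 = 3.1903 - 0.02*25.5226 = 2.6799
f(1.0545, 2.6799) = 7*1.0545^2 + 4*2.6799^2 = 36.511


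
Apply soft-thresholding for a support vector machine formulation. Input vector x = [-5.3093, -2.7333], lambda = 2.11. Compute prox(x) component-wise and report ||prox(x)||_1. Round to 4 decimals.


Soft-thresholding with lambda = 2.11:
prox(-5.3093) = sign(-5.3093)*max(|-5.3093| - 2.11, 0) = -3.1993
prox(-2.7333) = sign(-2.7333)*max(|-2.7333| - 2.11, 0) = -0.6233
prox(x) = [-3.1993, -0.6233]
||prox(x)||_1 = 3.1993 + 0.6233 = 3.8226


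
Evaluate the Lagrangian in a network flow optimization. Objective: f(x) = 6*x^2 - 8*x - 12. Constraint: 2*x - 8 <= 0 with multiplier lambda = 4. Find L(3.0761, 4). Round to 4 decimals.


Step 1: Evaluate f(x).
f(3.0761) = 6*3.0761^2 - 8*3.0761 - 12 = 20.1655
Step 2: Evaluate g(x).
g(3.0761) = 2*3.0761 - 8 = -1.8478
Step 3: Compute Lagrangian.
L = 20.1655 + 4*-1.8478 = 12.7743


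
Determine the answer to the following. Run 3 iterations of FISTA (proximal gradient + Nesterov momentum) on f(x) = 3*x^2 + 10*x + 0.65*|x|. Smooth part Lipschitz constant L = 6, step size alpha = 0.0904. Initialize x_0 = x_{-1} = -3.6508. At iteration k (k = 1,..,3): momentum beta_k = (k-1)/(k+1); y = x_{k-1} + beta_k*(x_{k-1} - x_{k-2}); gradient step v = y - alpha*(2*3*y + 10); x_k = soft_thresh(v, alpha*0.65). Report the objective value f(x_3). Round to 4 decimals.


FISTA on f(x) = 3*x^2 + 10*x + 0.65*|x|
L = 6, alpha = 0.0904
Iteration 1: beta = 0.0, y = -3.6508 + 0.0*(-3.6508 + 3.6508) = -3.6508
  grad(y) = -11.9048, v = y - alpha*grad = -2.5746
  prox(v) = soft_thresh(-2.5746, 0.0588) = -2.5158
Iteration 2: beta = 0.3333, y = -2.5158 + 0.3333*(-2.5158 + 3.6508) = -2.1375
  grad(y) = -2.8252, v = y - alpha*grad = -1.8821
  prox(v) = soft_thresh(-1.8821, 0.0588) = -1.8234
Iteration 3: beta = 0.5, y = -1.8234 + 0.5*(-1.8234 + 2.5158) = -1.4771
  grad(y) = 1.1372, v = y - alpha*grad = -1.5799
  prox(v) = soft_thresh(-1.5799, 0.0588) = -1.5212
f(x_3) = 3*(-1.5212)^2 + 10*(-1.5212) + 0.65*|-1.5212| = -7.2811


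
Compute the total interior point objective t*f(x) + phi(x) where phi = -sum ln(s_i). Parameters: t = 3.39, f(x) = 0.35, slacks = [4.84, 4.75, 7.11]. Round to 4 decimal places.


Step 1: Compute log-barrier.
ln values: [1.5769, 1.5581, 1.9615]
phi = -(1.5769 + 1.5581 + 1.9615) = -5.0966
Step 2: Compute augmented objective.
t*f(x) = 3.39*0.35 = 1.1865
Total = 1.1865 - 5.0966 = -3.9101


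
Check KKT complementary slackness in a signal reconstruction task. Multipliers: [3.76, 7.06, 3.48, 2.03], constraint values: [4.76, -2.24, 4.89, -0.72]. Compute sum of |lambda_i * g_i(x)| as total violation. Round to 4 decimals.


KKT complementary slackness check:
lambda_1 * g_1 = 3.76 * 4.76 = 17.8976
lambda_2 * g_2 = 7.06 * -2.24 = -15.8144
lambda_3 * g_3 = 3.48 * 4.89 = 17.0172
lambda_4 * g_4 = 2.03 * -0.72 = -1.4616
Total violation = 17.8976 + 15.8144 + 17.0172 + 1.4616 = 52.1908


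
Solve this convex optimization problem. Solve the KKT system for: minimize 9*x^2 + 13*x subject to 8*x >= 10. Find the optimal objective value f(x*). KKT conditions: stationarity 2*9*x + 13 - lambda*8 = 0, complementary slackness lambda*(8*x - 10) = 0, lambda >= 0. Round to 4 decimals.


Step 1: Try lambda = 0 (constraint inactive).
x_unc = -13/(2*9) = -0.7222
Check: 8*-0.7222 = -5.7776 < 10 -- violated!
Step 2: Constraint must be active: 8*x = 10
x* = 10/8 = 1.25
lambda = (2*9*1.25 + 13)/8 = 4.4375
Step 3: Compute optimal value.
f(x*) = 9*1.25^2 + 13*1.25 = 30.3125


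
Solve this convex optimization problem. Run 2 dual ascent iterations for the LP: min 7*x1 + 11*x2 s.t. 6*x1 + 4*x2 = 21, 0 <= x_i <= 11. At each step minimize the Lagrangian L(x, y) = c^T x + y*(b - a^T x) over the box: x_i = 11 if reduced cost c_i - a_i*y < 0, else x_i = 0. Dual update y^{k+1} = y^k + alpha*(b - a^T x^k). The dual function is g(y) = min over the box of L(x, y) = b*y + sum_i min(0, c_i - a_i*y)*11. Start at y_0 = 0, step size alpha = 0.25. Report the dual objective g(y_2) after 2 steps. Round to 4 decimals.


Dual ascent for LP: min 7*x1 + 11*x2, 6*x1 + 4*x2 = 21, 0 <= x_i <= 11
Step 1: y^k = 0.0, reduced costs: (7.0, 11.0)
  x^k = (0.0, 0.0), subgradient = b - a^T x = 21.0
  y^{k+1} = 0.0 + 0.25*21.0 = 5.25
Step 2: y^k = 5.25, reduced costs: (-24.5, -10.0)
  x^k = (11.0, 11.0), subgradient = b - a^T x = -89.0
  y^{k+1} = 5.25 + 0.25*-89.0 = -17.0
Dual objective at y_2 = -17.0: reduced costs (109.0, 79.0), box minimizer x = (0.0, 0.0)
g(y_2) = b*y + (c1 - a1*y)*x1 + (c2 - a2*y)*x2 = 21*(-17.0) + 109.0*0.0 + 79.0*0.0 = -357.0 + 0.0 + 0.0 = -357.0


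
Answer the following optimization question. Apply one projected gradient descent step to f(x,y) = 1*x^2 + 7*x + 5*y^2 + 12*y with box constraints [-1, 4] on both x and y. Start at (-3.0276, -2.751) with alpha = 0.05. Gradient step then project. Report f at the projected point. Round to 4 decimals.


Step 1: Compute gradient at (-3.0276, -2.751).
grad_x = 2*1*-3.0276 + 7 = 0.9448
grad_y = 2*5*-2.751 + 12 = -15.51
Step 2: Gradient step.
x_raw = -3.0276 - 0.05*0.9448 = -3.0748
y_raw = -2.751 - 0.05*-15.51 = -1.9755
Step 3: Project onto [-1, 4].
x_proj = clip(-3.0748) = -1.0
y_proj = clip(-1.9755) = -1.0
Step 4: Evaluate f.
f(-1.0, -1.0) = -13.0


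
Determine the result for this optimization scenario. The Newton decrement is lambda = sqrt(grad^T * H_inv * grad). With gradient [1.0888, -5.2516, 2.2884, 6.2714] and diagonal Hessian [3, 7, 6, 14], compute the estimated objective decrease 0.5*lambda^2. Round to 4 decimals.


Step 1: H is diagonal, so H^(-1) * g = [0.3629, -0.7502, 0.3814, 0.448].
Step 2: g^T H^(-1) g = sum_i g_i^2 / H_ii
  = (1.0888)^2/3 + (-5.2516)^2/7 + (2.2884)^2/6 + (6.2714)^2/14
  = 0.3952 + 3.9399 + 0.8728 + 2.8093 = 8.0172
Step 3: Objective decrease = 0.5 * g^T H^(-1) g = 4.0086


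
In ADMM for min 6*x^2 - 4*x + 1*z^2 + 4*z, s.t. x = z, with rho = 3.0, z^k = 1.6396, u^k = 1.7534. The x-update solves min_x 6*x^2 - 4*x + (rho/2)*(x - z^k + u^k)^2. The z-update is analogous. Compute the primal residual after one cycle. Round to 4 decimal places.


ADMM iteration with rho = 3.0, z^k = 1.6396, u^k = 1.7534
Step 1: x-update.
Minimize 6*x^2 - 4*x + (3.0/2)*(x - 1.6396 + 1.7534)^2
FOC: (2*6 + 3.0)*x = 4 + 3.0*(1.6396 - 1.7534)
x^{k+1} = 0.2439
Step 2: z-update.
Minimize 1*z^2 + 4*z + (3.0/2)*(0.2439 - z + 1.7534)^2
FOC: (2*1 + 3.0)*z = -4 + 3.0*(0.2439 + 1.7534)
z^{k+1} = 0.3984
Step 3: u-update.
u^{k+1} = 1.7534 + 0.2439 - 0.3984 = 1.5989
Step 4: Primal residual = |0.2439 - 0.3984| = 0.1545


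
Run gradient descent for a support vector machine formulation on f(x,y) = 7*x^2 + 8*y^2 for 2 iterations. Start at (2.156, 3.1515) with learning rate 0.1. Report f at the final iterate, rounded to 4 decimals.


Gradient descent on f(x,y) = 7*x^2 + 8*y^2.
Starting point: (2.156, 3.1515), alpha = 0.1
Step 1: grad_x = 2*7*2.156 = 30.184, grad_y = 2*8*3.1515 = 50.424
  x_1 = 2.156 - 0.1*30.184 = -0.8624
  y_1 = 3.1515 - 0.1*50.424 = -1.8909
Step 2: grad_x = 2*7*-0.8624 = -12.0736, grad_y = 2*8*-1.8909 = -30.2544
  x_2 = -0.8624 - 0.1*-12.0736 = 0.345
  y_2 = -1.8909 - 0.1*-30.2544 = 1.1345
f(0.345, 1.1345) = 7*0.345^2 + 8*1.1345^2 = 11.1304


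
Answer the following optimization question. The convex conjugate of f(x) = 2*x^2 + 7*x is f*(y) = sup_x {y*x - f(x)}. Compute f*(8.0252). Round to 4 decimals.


f*(y) = sup_x {y*x - a*x^2 - b*x} = sup_x {(y-b)*x - a*x^2}
FOC: (y - b) - 2a*x = 0 => x* = (y - b)/(2a)
x* = (8.0252 - 7)/(2*2) = 0.2563
f*(8.0252) = (y-b)^2/(4a) = (8.0252 - 7)^2/(4*2)
= 1.051/8 = 0.1314


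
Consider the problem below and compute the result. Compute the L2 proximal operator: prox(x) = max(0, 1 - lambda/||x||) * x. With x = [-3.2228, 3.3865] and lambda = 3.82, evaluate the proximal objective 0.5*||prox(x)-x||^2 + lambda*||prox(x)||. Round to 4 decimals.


Step 1: Compute ||x||.
||x|| = 4.6749
Step 2: Compute scaling factor.
scale = max(0, 1 - 3.82/4.6749) = 0.1829
Step 3: prox(x) = [-0.5894, 0.6193]
||prox(x)|| = 0.8549
Step 4: Proximal objective.
0.5*||prox-x||^2 = 7.2962
lambda*||prox|| = 3.2657
Total = 10.562


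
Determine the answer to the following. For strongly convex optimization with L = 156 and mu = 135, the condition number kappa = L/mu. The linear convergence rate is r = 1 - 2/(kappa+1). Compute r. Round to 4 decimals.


Step 1: Compute the condition number.
kappa = L/mu = 156/135 = 1.1556
Step 2: Compute the convergence rate.
r = 1 - 2/(kappa + 1) = 1 - 2*mu/(L + mu) = (L - mu)/(L + mu) = 21/291 = 0.0722


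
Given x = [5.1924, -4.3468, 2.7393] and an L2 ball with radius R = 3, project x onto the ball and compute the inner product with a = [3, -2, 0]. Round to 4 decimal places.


Step 1: Compute ||x|| (intermediates to 6 decimals).
||x|| = sqrt(5.1924^2 + (-4.3468)^2 + 2.7393^2) = 7.304755
Step 2: Project.
Since ||x|| > R, scale = R/||x|| = 3/7.304755 = 0.410691, proj(x) = scale * x
proj(x) = [2.132472, -1.785192, 1.125006]
Step 3: Dot product.
a^T * proj(x) = 3*2.132472 - 2*(-1.785192) + 0*1.125006 = 9.9678


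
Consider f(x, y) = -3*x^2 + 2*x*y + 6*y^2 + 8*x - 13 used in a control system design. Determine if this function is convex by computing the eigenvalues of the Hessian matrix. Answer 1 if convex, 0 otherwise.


The Hessian of f(x,y) = -3*x^2 + 2*x*y + 6*y^2 + 8*x - 13 is:
H = [[-6, 2], [2, 12]]
Trace = -6 + 12 = 6
Determinant = -6*12 - (2)^2 = -76
Discriminant = (6)^2 - 4*-76 = 340.0
Eigenvalues: lambda_1 = -6.2195, lambda_2 = 12.2195
The function is not convex.

0


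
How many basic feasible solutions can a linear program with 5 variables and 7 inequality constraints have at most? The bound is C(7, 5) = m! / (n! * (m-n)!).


Each vertex corresponds to some choice of n active constraints out of m, so the number of vertices is at most C(m, n) = m! / (n!(m-n)!).
m = 7, n = 5
Numerator: 7 * 6 * 5 * 4 * 3
Denominator: 5! = 120
C(7, 5) = 21


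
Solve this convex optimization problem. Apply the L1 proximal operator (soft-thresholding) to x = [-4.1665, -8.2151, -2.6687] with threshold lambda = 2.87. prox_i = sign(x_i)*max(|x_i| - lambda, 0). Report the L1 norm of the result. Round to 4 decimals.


Soft-thresholding with lambda = 2.87:
prox(-4.1665) = sign(-4.1665)*max(|-4.1665| - 2.87, 0) = -1.2965
prox(-8.2151) = sign(-8.2151)*max(|-8.2151| - 2.87, 0) = -5.3451
prox(-2.6687) = sign(-2.6687)*max(|-2.6687| - 2.87, 0) = 0.0
prox(x) = [-1.2965, -5.3451, 0.0]
||prox(x)||_1 = 1.2965 + 5.3451 + 0.0 = 6.6416


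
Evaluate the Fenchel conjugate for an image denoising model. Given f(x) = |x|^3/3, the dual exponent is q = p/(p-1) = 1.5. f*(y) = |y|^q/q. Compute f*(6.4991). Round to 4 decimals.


The conjugate exponent q satisfies 1/p + 1/q = 1.
p = 3, so q = 3/(3 - 1) = 1.5
|y|^q = 6.4991^1.5 = 16.5684
f*(6.4991) = 16.5684 / 1.5 = 11.0456


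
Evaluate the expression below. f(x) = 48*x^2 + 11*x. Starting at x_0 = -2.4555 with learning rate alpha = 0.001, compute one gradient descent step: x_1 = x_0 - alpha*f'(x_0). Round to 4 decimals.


We compute the gradient at x_0 and apply the update.
f'(x) = 96*x + 11
f'(-2.4555) = 96*-2.4555 + 11 = -224.728
x_1 = -2.4555 - 0.001*-224.728 = -2.2308


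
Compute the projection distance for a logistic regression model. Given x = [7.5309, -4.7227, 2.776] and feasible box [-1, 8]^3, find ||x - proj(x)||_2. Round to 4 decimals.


Project each component onto [-1, 8].
clip(7.5309) = 7.5309, clip(-4.7227) = -1.0, clip(2.776) = 2.776
Projection = [7.5309, -1.0, 2.776]
Squared diffs: [0.0, 13.8585, 0.0]
Distance = sqrt(13.8585) = 3.7227


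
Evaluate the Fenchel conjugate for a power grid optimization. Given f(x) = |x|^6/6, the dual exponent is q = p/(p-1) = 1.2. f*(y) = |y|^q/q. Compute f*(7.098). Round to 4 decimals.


The conjugate exponent q satisfies 1/p + 1/q = 1.
p = 6, so q = 6/(6 - 1) = 1.2
|y|^q = 7.098^1.2 = 10.5042
f*(7.098) = 10.5042 / 1.2 = 8.7535


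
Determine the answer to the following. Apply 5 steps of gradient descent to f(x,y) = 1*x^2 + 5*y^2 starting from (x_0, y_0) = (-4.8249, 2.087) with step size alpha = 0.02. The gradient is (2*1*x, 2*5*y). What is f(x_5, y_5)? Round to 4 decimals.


Gradient descent on f(x,y) = 1*x^2 + 5*y^2.
Starting point: (-4.8249, 2.087), alpha = 0.02
Step 1: grad_x = 2*1*-4.8249 = -9.6498, grad_y = 2*5*2.087 = 20.87
  x_1 = -4.8249 - 0.02*-9.6498 = -4.6319
  y_1 = 2.087 - 0.02*20.87 = 1.6696
Step 2: grad_x = 2*1*-4.6319 = -9.2638, grad_y = 2*5*1.6696 = 16.696
  x_2 = -4.6319 - 0.02*-9.2638 = -4.4466
  y_2 = 1.6696 - 0.02*16.696 = 1.3357
Step 3: grad_x = 2*1*-4.4466 = -8.8933, grad_y = 2*5*1.3357 = 13.3568
  x_3 = -4.4466 - 0.02*-8.8933 = -4.2688
  y_3 = 1.3357 - 0.02*13.3568 = 1.0685
Step 4: grad_x = 2*1*-4.2688 = -8.5375, grad_y = 2*5*1.0685 = 10.6854
  x_4 = -4.2688 - 0.02*-8.5375 = -4.098
  y_4 = 1.0685 - 0.02*10.6854 = 0.8548
Step 5: grad_x = 2*1*-4.098 = -8.196, grad_y = 2*5*0.8548 = 8.5484
  x_5 = -4.098 - 0.02*-8.196 = -3.9341
  y_5 = 0.8548 - 0.02*8.5484 = 0.6839
f(-3.9341, 0.6839) = 1*(-3.9341)^2 + 5*0.6839^2 = 17.8155


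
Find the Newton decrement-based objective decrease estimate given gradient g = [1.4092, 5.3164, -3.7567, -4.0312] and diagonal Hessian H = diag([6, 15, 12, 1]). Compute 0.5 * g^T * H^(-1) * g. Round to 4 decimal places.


Step 1: H is diagonal, so H^(-1) * g = [0.2349, 0.3544, -0.3131, -4.0312].
Step 2: g^T H^(-1) g = sum_i g_i^2 / H_ii
  = (1.4092)^2/6 + (5.3164)^2/15 + (-3.7567)^2/12 + (-4.0312)^2/1
  = 0.331 + 1.8843 + 1.1761 + 16.2506 = 19.6419
Step 3: Objective decrease = 0.5 * g^T H^(-1) g = 9.8209


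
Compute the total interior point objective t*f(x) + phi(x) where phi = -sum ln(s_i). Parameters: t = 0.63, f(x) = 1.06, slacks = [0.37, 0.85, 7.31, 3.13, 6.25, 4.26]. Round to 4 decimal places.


Step 1: Compute log-barrier.
ln values: [-0.9943, -0.1625, 1.9892, 1.141, 1.8326, 1.4493]
phi = -(-0.9943 - 0.1625 + 1.9892 + 1.141 + 1.8326 + 1.4493) = -5.2554
Step 2: Compute augmented objective.
t*f(x) = 0.63*1.06 = 0.6678
Total = 0.6678 - 5.2554 = -4.5876


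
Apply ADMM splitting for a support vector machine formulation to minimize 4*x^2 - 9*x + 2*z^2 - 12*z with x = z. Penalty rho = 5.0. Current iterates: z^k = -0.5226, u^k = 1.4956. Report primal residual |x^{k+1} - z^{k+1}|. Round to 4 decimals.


ADMM iteration with rho = 5.0, z^k = -0.5226, u^k = 1.4956
Step 1: x-update.
Minimize 4*x^2 - 9*x + (5.0/2)*(x + 0.5226 + 1.4956)^2
FOC: (2*4 + 5.0)*x = 9 + 5.0*(-0.5226 - 1.4956)
x^{k+1} = -0.0839
Step 2: z-update.
Minimize 2*z^2 - 12*z + (5.0/2)*(-0.0839 - z + 1.4956)^2
FOC: (2*2 + 5.0)*z = 12 + 5.0*(-0.0839 + 1.4956)
z^{k+1} = 2.1176
Step 3: u-update.
u^{k+1} = 1.4956 - 0.0839 - 2.1176 = -0.7059
Step 4: Primal residual = |-0.0839 - 2.1176| = 2.2015


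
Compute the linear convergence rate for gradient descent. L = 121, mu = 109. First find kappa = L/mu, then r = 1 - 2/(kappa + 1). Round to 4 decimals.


Step 1: Compute the condition number.
kappa = L/mu = 121/109 = 1.1101
Step 2: Compute the convergence rate.
r = 1 - 2/(kappa + 1) = 1 - 2*mu/(L + mu) = (L - mu)/(L + mu) = 12/230 = 0.0522


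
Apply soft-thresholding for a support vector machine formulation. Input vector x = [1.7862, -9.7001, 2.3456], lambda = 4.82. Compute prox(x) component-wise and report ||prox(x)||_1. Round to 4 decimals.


Soft-thresholding with lambda = 4.82:
prox(1.7862) = sign(1.7862)*max(|1.7862| - 4.82, 0) = 0.0
prox(-9.7001) = sign(-9.7001)*max(|-9.7001| - 4.82, 0) = -4.8801
prox(2.3456) = sign(2.3456)*max(|2.3456| - 4.82, 0) = 0.0
prox(x) = [0.0, -4.8801, 0.0]
||prox(x)||_1 = 0.0 + 4.8801 + 0.0 = 4.8801


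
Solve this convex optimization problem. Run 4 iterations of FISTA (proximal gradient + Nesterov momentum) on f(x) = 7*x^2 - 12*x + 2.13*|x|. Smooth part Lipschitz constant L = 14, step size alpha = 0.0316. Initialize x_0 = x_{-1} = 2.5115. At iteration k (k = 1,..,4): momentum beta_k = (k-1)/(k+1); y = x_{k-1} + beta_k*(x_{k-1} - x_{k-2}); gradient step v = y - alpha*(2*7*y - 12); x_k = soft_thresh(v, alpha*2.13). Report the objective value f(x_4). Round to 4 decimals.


FISTA on f(x) = 7*x^2 - 12*x + 2.13*|x|
L = 14, alpha = 0.0316
Iteration 1: beta = 0.0, y = 2.5115 + 0.0*(2.5115 - 2.5115) = 2.5115
  grad(y) = 23.161, v = y - alpha*grad = 1.7796
  prox(v) = soft_thresh(1.7796, 0.0673) = 1.7123
Iteration 2: beta = 0.3333, y = 1.7123 + 0.3333*(1.7123 - 2.5115) = 1.4459
  grad(y) = 8.2427, v = y - alpha*grad = 1.1854
  prox(v) = soft_thresh(1.1854, 0.0673) = 1.1181
Iteration 3: beta = 0.5, y = 1.1181 + 0.5*(1.1181 - 1.7123) = 0.821
  grad(y) = -0.5054, v = y - alpha*grad = 0.837
  prox(v) = soft_thresh(0.837, 0.0673) = 0.7697
Iteration 4: beta = 0.6, y = 0.7697 + 0.6*(0.7697 - 1.1181) = 0.5607
  grad(y) = -4.1509, v = y - alpha*grad = 0.6918
  prox(v) = soft_thresh(0.6918, 0.0673) = 0.6245
f(x_4) = 7*0.6245^2 - 12*0.6245 + 2.13*|0.6245| = -3.4338


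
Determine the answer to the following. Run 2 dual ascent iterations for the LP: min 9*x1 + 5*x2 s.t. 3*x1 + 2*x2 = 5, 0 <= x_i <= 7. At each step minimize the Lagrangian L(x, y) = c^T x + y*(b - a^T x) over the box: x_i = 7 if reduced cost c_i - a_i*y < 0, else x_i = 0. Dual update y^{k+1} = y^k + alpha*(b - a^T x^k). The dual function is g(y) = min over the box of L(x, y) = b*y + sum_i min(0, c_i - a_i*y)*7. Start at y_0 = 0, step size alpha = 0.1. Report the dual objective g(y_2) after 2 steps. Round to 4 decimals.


Dual ascent for LP: min 9*x1 + 5*x2, 3*x1 + 2*x2 = 5, 0 <= x_i <= 7
Step 1: y^k = 0.0, reduced costs: (9.0, 5.0)
  x^k = (0.0, 0.0), subgradient = b - a^T x = 5.0
  y^{k+1} = 0.0 + 0.1*5.0 = 0.5
Step 2: y^k = 0.5, reduced costs: (7.5, 4.0)
  x^k = (0.0, 0.0), subgradient = b - a^T x = 5.0
  y^{k+1} = 0.5 + 0.1*5.0 = 1.0
Dual objective at y_2 = 1.0: reduced costs (6.0, 3.0), box minimizer x = (0.0, 0.0)
g(y_2) = b*y + (c1 - a1*y)*x1 + (c2 - a2*y)*x2 = 5*1.0 + 6.0*0.0 + 3.0*0.0 = 5.0 + 0.0 + 0.0 = 5.0


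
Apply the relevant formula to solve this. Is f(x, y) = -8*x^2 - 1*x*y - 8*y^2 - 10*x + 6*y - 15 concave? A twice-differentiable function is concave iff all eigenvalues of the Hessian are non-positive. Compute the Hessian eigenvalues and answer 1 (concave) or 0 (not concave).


The Hessian of f(x,y) = -8*x^2 - 1*x*y - 8*y^2 - 10*x + 6*y - 15 is:
H = [[-16, -1], [-1, -16]]
Trace = -16 - 16 = -32
Determinant = -16*-16 - (-1)^2 = 255
Discriminant = (-32)^2 - 4*255 = 4.0
Eigenvalues: lambda_1 = -17.0, lambda_2 = -15.0
The function is concave.

1


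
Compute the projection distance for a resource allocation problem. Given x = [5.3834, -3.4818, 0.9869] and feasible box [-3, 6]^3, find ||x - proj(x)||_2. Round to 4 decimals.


Project each component onto [-3, 6].
clip(5.3834) = 5.3834, clip(-3.4818) = -3.0, clip(0.9869) = 0.9869
Projection = [5.3834, -3.0, 0.9869]
Squared diffs: [0.0, 0.2321, 0.0]
Distance = sqrt(0.2321) = 0.4818


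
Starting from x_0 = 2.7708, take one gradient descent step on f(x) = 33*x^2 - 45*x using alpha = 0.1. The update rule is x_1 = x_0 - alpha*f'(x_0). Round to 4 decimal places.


We compute the gradient at x_0 and apply the update.
f'(x) = 66*x - 45
f'(2.7708) = 66*2.7708 - 45 = 137.8728
x_1 = 2.7708 - 0.1*137.8728 = -11.0165


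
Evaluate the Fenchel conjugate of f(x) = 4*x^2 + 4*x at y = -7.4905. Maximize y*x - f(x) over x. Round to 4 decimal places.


f*(y) = sup_x {y*x - a*x^2 - b*x} = sup_x {(y-b)*x - a*x^2}
FOC: (y - b) - 2a*x = 0 => x* = (y - b)/(2a)
x* = (-7.4905 - 4)/(2*4) = -1.4363
f*(-7.4905) = (y-b)^2/(4a) = (-7.4905 - 4)^2/(4*4)
= 132.0316/16 = 8.252


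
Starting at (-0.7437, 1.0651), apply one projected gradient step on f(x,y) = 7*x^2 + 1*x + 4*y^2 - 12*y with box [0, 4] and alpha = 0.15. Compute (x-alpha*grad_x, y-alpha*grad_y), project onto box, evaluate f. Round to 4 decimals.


Step 1: Compute gradient at (-0.7437, 1.0651).
grad_x = 2*7*-0.7437 + 1 = -9.4118
grad_y = 2*4*1.0651 - 12 = -3.4792
Step 2: Gradient step.
x_raw = -0.7437 - 0.15*-9.4118 = 0.6681
y_raw = 1.0651 - 0.15*-3.4792 = 1.587
Step 3: Project onto [0, 4].
x_proj = clip(0.6681) = 0.6681
y_proj = clip(1.587) = 1.587
Step 4: Evaluate f.
f(0.6681, 1.587) = -5.1774


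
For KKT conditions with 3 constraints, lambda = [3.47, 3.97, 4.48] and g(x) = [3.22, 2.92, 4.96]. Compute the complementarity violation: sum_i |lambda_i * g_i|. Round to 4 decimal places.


KKT complementary slackness check:
lambda_1 * g_1 = 3.47 * 3.22 = 11.1734
lambda_2 * g_2 = 3.97 * 2.92 = 11.5924
lambda_3 * g_3 = 4.48 * 4.96 = 22.2208
Total violation = 11.1734 + 11.5924 + 22.2208 = 44.9866


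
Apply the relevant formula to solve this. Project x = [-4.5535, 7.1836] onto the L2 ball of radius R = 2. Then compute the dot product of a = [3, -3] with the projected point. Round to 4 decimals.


Step 1: Compute ||x|| (intermediates to 6 decimals).
||x|| = sqrt((-4.5535)^2 + 7.1836^2) = 8.505203
Step 2: Project.
Since ||x|| > R, scale = R/||x|| = 2/8.505203 = 0.23515, proj(x) = scale * x
proj(x) = [-1.070756, 1.689224]
Step 3: Dot product.
a^T * proj(x) = 3*(-1.070756) - 3*1.689224 = -8.2799


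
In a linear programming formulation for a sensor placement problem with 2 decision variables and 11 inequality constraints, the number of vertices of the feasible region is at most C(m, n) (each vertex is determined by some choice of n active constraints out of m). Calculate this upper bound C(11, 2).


Each vertex corresponds to some choice of n active constraints out of m, so the number of vertices is at most C(m, n) = m! / (n!(m-n)!).
m = 11, n = 2
Numerator: 11 * 10
Denominator: 2! = 2
C(11, 2) = 55


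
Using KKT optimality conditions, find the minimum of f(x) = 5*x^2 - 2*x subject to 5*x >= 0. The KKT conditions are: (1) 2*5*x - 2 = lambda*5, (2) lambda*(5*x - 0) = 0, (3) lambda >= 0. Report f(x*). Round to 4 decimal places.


Step 1: Try lambda = 0 (constraint inactive).
Stationarity: 2*5*x - 2 = 0
x* = 2/(2*5) = 0.2
Check constraint: 5*0.2 = 1.0 >= 0 -- satisfied.
Step 2: Compute optimal value.
f(x*) = 5*0.2^2 - 2*0.2 = -0.2


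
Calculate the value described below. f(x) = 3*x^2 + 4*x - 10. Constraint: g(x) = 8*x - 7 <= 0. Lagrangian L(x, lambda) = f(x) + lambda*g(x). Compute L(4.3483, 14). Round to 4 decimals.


Step 1: Evaluate f(x).
f(4.3483) = 3*4.3483^2 + 4*4.3483 - 10 = 64.1163
Step 2: Evaluate g(x).
g(4.3483) = 8*4.3483 - 7 = 27.7864
Step 3: Compute Lagrangian.
L = 64.1163 + 14*27.7864 = 453.1259


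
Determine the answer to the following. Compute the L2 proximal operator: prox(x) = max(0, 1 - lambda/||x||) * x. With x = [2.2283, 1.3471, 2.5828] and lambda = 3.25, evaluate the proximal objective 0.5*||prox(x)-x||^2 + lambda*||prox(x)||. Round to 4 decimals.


Step 1: Compute ||x||.
||x|| = 3.6675
Step 2: Compute scaling factor.
scale = max(0, 1 - 3.25/3.6675) = 0.1138
Step 3: prox(x) = [0.2537, 0.1534, 0.294]
||prox(x)|| = 0.4175
Step 4: Proximal objective.
0.5*||prox-x||^2 = 5.2813
lambda*||prox|| = 1.3569
Total = 6.6383


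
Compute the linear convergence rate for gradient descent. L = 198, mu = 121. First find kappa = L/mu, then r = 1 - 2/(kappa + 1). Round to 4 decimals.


Step 1: Compute the condition number.
kappa = L/mu = 198/121 = 1.6364
Step 2: Compute the convergence rate.
r = 1 - 2/(kappa + 1) = 1 - 2*mu/(L + mu) = (L - mu)/(L + mu) = 77/319 = 0.2414


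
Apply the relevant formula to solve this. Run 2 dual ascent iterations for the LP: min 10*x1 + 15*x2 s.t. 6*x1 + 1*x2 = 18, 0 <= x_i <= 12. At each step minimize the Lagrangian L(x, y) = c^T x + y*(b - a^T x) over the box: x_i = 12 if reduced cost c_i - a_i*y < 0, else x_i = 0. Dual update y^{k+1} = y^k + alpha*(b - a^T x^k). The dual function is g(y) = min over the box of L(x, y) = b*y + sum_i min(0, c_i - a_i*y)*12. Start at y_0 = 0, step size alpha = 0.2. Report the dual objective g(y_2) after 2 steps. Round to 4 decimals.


Dual ascent for LP: min 10*x1 + 15*x2, 6*x1 + 1*x2 = 18, 0 <= x_i <= 12
Step 1: y^k = 0.0, reduced costs: (10.0, 15.0)
  x^k = (0.0, 0.0), subgradient = b - a^T x = 18.0
  y^{k+1} = 0.0 + 0.2*18.0 = 3.6
Step 2: y^k = 3.6, reduced costs: (-11.6, 11.4)
  x^k = (12.0, 0.0), subgradient = b - a^T x = -54.0
  y^{k+1} = 3.6 + 0.2*-54.0 = -7.2
Dual objective at y_2 = -7.2: reduced costs (53.2, 22.2), box minimizer x = (0.0, 0.0)
g(y_2) = b*y + (c1 - a1*y)*x1 + (c2 - a2*y)*x2 = 18*(-7.2) + 53.2*0.0 + 22.2*0.0 = -129.6 + 0.0 + 0.0 = -129.6


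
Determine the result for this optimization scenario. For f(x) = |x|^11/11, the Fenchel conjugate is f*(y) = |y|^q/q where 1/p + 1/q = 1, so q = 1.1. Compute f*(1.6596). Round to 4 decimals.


The conjugate exponent q satisfies 1/p + 1/q = 1.
p = 11, so q = 11/(11 - 1) = 1.1
|y|^q = 1.6596^1.1 = 1.7458
f*(1.6596) = 1.7458 / 1.1 = 1.5871


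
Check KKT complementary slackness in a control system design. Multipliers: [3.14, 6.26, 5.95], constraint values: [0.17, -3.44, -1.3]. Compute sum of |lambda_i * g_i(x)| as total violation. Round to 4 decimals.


KKT complementary slackness check:
lambda_1 * g_1 = 3.14 * 0.17 = 0.5338
lambda_2 * g_2 = 6.26 * -3.44 = -21.5344
lambda_3 * g_3 = 5.95 * -1.3 = -7.735
Total violation = 0.5338 + 21.5344 + 7.735 = 29.8032


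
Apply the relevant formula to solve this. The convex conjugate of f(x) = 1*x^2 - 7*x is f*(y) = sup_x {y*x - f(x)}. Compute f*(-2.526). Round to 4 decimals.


f*(y) = sup_x {y*x - a*x^2 - b*x} = sup_x {(y-b)*x - a*x^2}
FOC: (y - b) - 2a*x = 0 => x* = (y - b)/(2a)
x* = (-2.526 + 7)/(2*1) = 2.237
f*(-2.526) = (y-b)^2/(4a) = (-2.526 + 7)^2/(4*1)
= 20.0167/4 = 5.0042


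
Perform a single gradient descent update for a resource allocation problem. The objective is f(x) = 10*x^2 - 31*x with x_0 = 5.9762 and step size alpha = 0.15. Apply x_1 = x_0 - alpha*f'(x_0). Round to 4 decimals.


We compute the gradient at x_0 and apply the update.
f'(x) = 20*x - 31
f'(5.9762) = 20*5.9762 - 31 = 88.524
x_1 = 5.9762 - 0.15*88.524 = -7.3024


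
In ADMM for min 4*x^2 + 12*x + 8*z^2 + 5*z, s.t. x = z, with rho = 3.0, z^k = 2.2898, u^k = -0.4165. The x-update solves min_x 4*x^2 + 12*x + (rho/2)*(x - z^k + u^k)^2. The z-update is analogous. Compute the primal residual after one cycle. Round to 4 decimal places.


ADMM iteration with rho = 3.0, z^k = 2.2898, u^k = -0.4165
Step 1: x-update.
Minimize 4*x^2 + 12*x + (3.0/2)*(x - 2.2898 - 0.4165)^2
FOC: (2*4 + 3.0)*x = -12 + 3.0*(2.2898 + 0.4165)
x^{k+1} = -0.3528
Step 2: z-update.
Minimize 8*z^2 + 5*z + (3.0/2)*(-0.3528 - z - 0.4165)^2
FOC: (2*8 + 3.0)*z = -5 + 3.0*(-0.3528 - 0.4165)
z^{k+1} = -0.3846
Step 3: u-update.
u^{k+1} = -0.4165 - 0.3528 + 0.3846 = -0.3847
Step 4: Primal residual = |-0.3528 + 0.3846| = 0.0318


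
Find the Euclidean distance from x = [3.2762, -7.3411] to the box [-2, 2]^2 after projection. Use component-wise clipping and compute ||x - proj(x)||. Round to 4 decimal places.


Project each component onto [-2, 2].
clip(3.2762) = 2.0, clip(-7.3411) = -2.0
Projection = [2.0, -2.0]
Squared diffs: [1.6287, 28.5273]
Distance = sqrt(30.156) = 5.4915


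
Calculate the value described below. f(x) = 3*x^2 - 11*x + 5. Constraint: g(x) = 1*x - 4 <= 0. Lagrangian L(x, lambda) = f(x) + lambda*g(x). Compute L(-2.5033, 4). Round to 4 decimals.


Step 1: Evaluate f(x).
f(-2.5033) = 3*(-2.5033)^2 - 11*(-2.5033) + 5 = 51.3358
Step 2: Evaluate g(x).
g(-2.5033) = 1*-2.5033 - 4 = -6.5033
Step 3: Compute Lagrangian.
L = 51.3358 + 4*-6.5033 = 25.3226


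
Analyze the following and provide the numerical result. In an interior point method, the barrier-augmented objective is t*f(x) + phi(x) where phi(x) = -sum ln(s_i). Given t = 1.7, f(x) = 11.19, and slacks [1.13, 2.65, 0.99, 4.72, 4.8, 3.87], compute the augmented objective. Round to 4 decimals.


Step 1: Compute log-barrier.
ln values: [0.1222, 0.9746, -0.0101, 1.5518, 1.5686, 1.3533]
phi = -(0.1222 + 0.9746 - 0.0101 + 1.5518 + 1.5686 + 1.3533) = -5.5604
Step 2: Compute augmented objective.
t*f(x) = 1.7*11.19 = 19.023
Total = 19.023 - 5.5604 = 13.4626


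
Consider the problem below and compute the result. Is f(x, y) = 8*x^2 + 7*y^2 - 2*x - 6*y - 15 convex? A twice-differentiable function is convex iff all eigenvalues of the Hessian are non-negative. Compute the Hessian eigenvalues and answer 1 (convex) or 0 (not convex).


The Hessian of f(x,y) = 8*x^2 + 7*y^2 - 2*x - 6*y - 15 is:
H = [[16, 0], [0, 14]]
Trace = 16 + 14 = 30
Determinant = 16*14 - (0)^2 = 224
Discriminant = (30)^2 - 4*224 = 4.0
Eigenvalues: lambda_1 = 14.0, lambda_2 = 16.0
The function is convex.

1


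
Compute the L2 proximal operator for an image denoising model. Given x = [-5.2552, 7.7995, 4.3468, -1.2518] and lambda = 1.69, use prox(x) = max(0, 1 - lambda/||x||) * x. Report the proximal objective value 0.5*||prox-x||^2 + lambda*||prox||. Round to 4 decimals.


Step 1: Compute ||x||.
||x|| = 10.436
Step 2: Compute scaling factor.
scale = max(0, 1 - 1.69/10.436) = 0.8381
Step 3: prox(x) = [-4.4042, 6.5365, 3.6429, -1.0491]
||prox(x)|| = 8.746
Step 4: Proximal objective.
0.5*||prox-x||^2 = 1.4281
lambda*||prox|| = 14.7807
Total = 16.2089


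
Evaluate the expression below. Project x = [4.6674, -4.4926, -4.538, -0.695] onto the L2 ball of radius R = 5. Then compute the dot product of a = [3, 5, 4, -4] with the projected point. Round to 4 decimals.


Step 1: Compute ||x|| (intermediates to 6 decimals).
||x|| = sqrt(4.6674^2 + (-4.4926)^2 + (-4.538)^2 + (-0.695)^2) = 7.94006
Step 2: Project.
Since ||x|| > R, scale = R/||x|| = 5/7.94006 = 0.629718, proj(x) = scale * x
proj(x) = [2.939146, -2.829071, -2.85766, -0.437654]
Step 3: Dot product.
a^T * proj(x) = 3*2.939146 + 5*(-2.829071) + 4*(-2.85766) - 4*(-0.437654) = -15.0079


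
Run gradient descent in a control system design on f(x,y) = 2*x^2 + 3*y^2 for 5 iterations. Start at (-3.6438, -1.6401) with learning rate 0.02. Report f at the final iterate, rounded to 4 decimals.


Gradient descent on f(x,y) = 2*x^2 + 3*y^2.
Starting point: (-3.6438, -1.6401), alpha = 0.02
Step 1: grad_x = 2*2*-3.6438 = -14.5752, grad_y = 2*3*-1.6401 = -9.8406
  x_1 = -3.6438 - 0.02*-14.5752 = -3.3523
  y_1 = -1.6401 - 0.02*-9.8406 = -1.4433
Step 2: grad_x = 2*2*-3.3523 = -13.4092, grad_y = 2*3*-1.4433 = -8.6597
  x_2 = -3.3523 - 0.02*-13.4092 = -3.0841
  y_2 = -1.4433 - 0.02*-8.6597 = -1.2701
Step 3: grad_x = 2*2*-3.0841 = -12.3364, grad_y = 2*3*-1.2701 = -7.6206
  x_3 = -3.0841 - 0.02*-12.3364 = -2.8374
  y_3 = -1.2701 - 0.02*-7.6206 = -1.1177
Step 4: grad_x = 2*2*-2.8374 = -11.3495, grad_y = 2*3*-1.1177 = -6.7061
  x_4 = -2.8374 - 0.02*-11.3495 = -2.6104
  y_4 = -1.1177 - 0.02*-6.7061 = -0.9836
Step 5: grad_x = 2*2*-2.6104 = -10.4416, grad_y = 2*3*-0.9836 = -5.9014
  x_5 = -2.6104 - 0.02*-10.4416 = -2.4016
  y_5 = -0.9836 - 0.02*-5.9014 = -0.8655
f(-2.4016, -0.8655) = 2*(-2.4016)^2 + 3*(-0.8655)^2 = 13.7824


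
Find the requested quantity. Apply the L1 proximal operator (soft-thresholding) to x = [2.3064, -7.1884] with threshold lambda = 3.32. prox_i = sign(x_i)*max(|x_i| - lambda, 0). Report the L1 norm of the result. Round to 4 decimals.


Soft-thresholding with lambda = 3.32:
prox(2.3064) = sign(2.3064)*max(|2.3064| - 3.32, 0) = 0.0
prox(-7.1884) = sign(-7.1884)*max(|-7.1884| - 3.32, 0) = -3.8684
prox(x) = [0.0, -3.8684]
||prox(x)||_1 = 0.0 + 3.8684 = 3.8684


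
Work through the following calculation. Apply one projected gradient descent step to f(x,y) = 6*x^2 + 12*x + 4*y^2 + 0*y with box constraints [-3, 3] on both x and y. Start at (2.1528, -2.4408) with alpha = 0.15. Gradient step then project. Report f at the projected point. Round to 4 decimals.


Step 1: Compute gradient at (2.1528, -2.4408).
grad_x = 2*6*2.1528 + 12 = 37.8336
grad_y = 2*4*-2.4408 + 0 = -19.5264
Step 2: Gradient step.
x_raw = 2.1528 - 0.15*37.8336 = -3.5222
y_raw = -2.4408 - 0.15*-19.5264 = 0.4882
Step 3: Project onto [-3, 3].
x_proj = clip(-3.5222) = -3.0
y_proj = clip(0.4882) = 0.4882
Step 4: Evaluate f.
f(-3.0, 0.4882) = 18.9532


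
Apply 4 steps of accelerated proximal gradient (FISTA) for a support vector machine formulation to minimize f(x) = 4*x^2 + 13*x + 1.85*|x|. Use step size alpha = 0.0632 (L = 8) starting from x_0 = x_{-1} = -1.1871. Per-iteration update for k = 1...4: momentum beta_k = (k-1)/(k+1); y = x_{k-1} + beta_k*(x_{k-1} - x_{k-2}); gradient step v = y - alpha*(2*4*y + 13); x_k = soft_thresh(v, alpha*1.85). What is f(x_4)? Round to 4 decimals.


FISTA on f(x) = 4*x^2 + 13*x + 1.85*|x|
L = 8, alpha = 0.0632
Iteration 1: beta = 0.0, y = -1.1871 + 0.0*(-1.1871 + 1.1871) = -1.1871
  grad(y) = 3.5032, v = y - alpha*grad = -1.4085
  prox(v) = soft_thresh(-1.4085, 0.1169) = -1.2916
Iteration 2: beta = 0.3333, y = -1.2916 + 0.3333*(-1.2916 + 1.1871) = -1.3264
  grad(y) = 2.3887, v = y - alpha*grad = -1.4774
  prox(v) = soft_thresh(-1.4774, 0.1169) = -1.3605
Iteration 3: beta = 0.5, y = -1.3605 + 0.5*(-1.3605 + 1.2916) = -1.3949
  grad(y) = 1.8408, v = y - alpha*grad = -1.5112
  prox(v) = soft_thresh(-1.5112, 0.1169) = -1.3943
Iteration 4: beta = 0.6, y = -1.3943 + 0.6*(-1.3943 + 1.3605) = -1.4146
  grad(y) = 1.683, v = y - alpha*grad = -1.521
  prox(v) = soft_thresh(-1.521, 0.1169) = -1.4041
f(x_4) = 4*(-1.4041)^2 + 13*(-1.4041) + 1.85*|-1.4041| = -7.7697


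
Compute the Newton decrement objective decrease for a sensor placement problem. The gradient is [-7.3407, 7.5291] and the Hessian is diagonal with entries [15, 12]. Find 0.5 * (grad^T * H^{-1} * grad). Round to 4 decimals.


Step 1: H is diagonal, so H^(-1) * g = [-0.4894, 0.6274].
Step 2: g^T H^(-1) g = sum_i g_i^2 / H_ii
  = (-7.3407)^2/15 + (7.5291)^2/12
  = 3.5924 + 4.7239 = 8.3163
Step 3: Objective decrease = 0.5 * g^T H^(-1) g = 4.1582


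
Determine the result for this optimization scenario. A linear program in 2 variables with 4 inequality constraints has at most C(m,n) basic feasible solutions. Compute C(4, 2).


Each vertex corresponds to some choice of n active constraints out of m, so the number of vertices is at most C(m, n) = m! / (n!(m-n)!).
m = 4, n = 2
Numerator: 4 * 3
Denominator: 2! = 2
C(4, 2) = 6


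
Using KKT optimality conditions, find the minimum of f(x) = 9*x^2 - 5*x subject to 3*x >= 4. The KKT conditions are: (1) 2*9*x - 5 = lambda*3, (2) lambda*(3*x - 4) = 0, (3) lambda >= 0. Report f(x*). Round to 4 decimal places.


Step 1: Try lambda = 0 (constraint inactive).
x_unc = 5/(2*9) = 0.2778
Check: 3*0.2778 = 0.8334 < 4 -- violated!
Step 2: Constraint must be active: 3*x = 4
x* = 4/3 = 1.3333 (rounded; the exact value 4/3 is used below)
lambda = (2*9*(4/3) - 5)/3 = 6.3333
Step 3: Compute optimal value.
f(x*) = 9*(4/3)^2 - 5*(4/3) = 9.3333


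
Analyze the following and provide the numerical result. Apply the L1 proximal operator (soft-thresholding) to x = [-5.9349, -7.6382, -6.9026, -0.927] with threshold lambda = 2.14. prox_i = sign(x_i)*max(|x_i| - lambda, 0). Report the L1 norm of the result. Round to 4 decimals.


Soft-thresholding with lambda = 2.14:
prox(-5.9349) = sign(-5.9349)*max(|-5.9349| - 2.14, 0) = -3.7949
prox(-7.6382) = sign(-7.6382)*max(|-7.6382| - 2.14, 0) = -5.4982
prox(-6.9026) = sign(-6.9026)*max(|-6.9026| - 2.14, 0) = -4.7626
prox(-0.927) = sign(-0.927)*max(|-0.927| - 2.14, 0) = 0.0
prox(x) = [-3.7949, -5.4982, -4.7626, 0.0]
||prox(x)||_1 = 3.7949 + 5.4982 + 4.7626 + 0.0 = 14.0557


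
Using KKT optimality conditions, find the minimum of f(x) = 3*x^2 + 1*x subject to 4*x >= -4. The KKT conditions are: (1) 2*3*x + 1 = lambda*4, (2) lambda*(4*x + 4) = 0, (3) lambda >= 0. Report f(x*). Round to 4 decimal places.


Step 1: Try lambda = 0 (constraint inactive).
Stationarity: 2*3*x + 1 = 0
x* = -1/(2*3) = -1/6 = -0.1667 (rounded; the exact value -1/6 is used below)
Check constraint: 4*-0.1667 = -0.6668 >= -4 -- satisfied.
Step 2: Compute optimal value.
f(x*) = 3*(-1/6)^2 + 1*(-1/6) = -0.0833


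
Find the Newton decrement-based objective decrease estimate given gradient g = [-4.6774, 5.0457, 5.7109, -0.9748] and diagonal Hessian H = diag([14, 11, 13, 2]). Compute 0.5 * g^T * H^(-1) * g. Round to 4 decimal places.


Step 1: H is diagonal, so H^(-1) * g = [-0.3341, 0.4587, 0.4393, -0.4874].
Step 2: g^T H^(-1) g = sum_i g_i^2 / H_ii
  = (-4.6774)^2/14 + (5.0457)^2/11 + (5.7109)^2/13 + (-0.9748)^2/2
  = 1.5627 + 2.3145 + 2.5088 + 0.4751 = 6.8611
Step 3: Objective decrease = 0.5 * g^T H^(-1) g = 3.4305
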